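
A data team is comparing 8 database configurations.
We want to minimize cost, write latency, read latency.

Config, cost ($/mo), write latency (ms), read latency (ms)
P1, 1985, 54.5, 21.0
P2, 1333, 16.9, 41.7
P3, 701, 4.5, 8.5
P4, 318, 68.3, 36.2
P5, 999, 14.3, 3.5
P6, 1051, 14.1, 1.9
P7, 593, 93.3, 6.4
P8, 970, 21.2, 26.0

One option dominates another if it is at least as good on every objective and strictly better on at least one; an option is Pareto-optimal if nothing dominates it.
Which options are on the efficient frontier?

P1: dominated by P3 (cost 701≤1985, write latency 4.5≤54.5, read latency 8.5≤21.0).
P2: dominated by P3 (cost 701≤1333, write latency 4.5≤16.9, read latency 8.5≤41.7).
P3: not dominated (best write latency).
P4: not dominated (best cost).
P5: not dominated.
P6: not dominated (best read latency).
P7: not dominated.
P8: dominated by P3 (cost 701≤970, write latency 4.5≤21.2, read latency 8.5≤26.0).

P3, P4, P5, P6, P7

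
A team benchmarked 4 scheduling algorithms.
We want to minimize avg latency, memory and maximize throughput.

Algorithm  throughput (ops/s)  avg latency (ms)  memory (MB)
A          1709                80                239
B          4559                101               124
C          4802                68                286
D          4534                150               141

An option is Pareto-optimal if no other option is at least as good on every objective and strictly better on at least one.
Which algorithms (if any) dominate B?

none

A: worse on throughput (1709 vs 4559).
C: worse on memory (286 vs 124).
D: worse on throughput (4534 vs 4559).
No option dominates B.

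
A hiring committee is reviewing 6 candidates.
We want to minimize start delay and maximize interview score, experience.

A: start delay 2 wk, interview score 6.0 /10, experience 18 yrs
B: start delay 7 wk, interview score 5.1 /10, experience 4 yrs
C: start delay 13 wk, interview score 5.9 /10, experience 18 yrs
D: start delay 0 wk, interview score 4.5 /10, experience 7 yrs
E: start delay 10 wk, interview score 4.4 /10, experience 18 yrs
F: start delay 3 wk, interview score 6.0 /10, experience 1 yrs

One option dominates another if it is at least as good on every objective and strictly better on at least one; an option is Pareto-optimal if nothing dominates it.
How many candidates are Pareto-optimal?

A: not dominated.
B: dominated by A (start delay 2≤7, interview score 6.0≥5.1, experience 18≥4).
C: dominated by A (start delay 2≤13, interview score 6.0≥5.9, experience 18≥18).
D: not dominated (best start delay).
E: dominated by A (start delay 2≤10, interview score 6.0≥4.4, experience 18≥18).
F: dominated by A (start delay 2≤3, interview score 6.0≥6.0, experience 18≥1).
Pareto-optimal: A, D → 2.

2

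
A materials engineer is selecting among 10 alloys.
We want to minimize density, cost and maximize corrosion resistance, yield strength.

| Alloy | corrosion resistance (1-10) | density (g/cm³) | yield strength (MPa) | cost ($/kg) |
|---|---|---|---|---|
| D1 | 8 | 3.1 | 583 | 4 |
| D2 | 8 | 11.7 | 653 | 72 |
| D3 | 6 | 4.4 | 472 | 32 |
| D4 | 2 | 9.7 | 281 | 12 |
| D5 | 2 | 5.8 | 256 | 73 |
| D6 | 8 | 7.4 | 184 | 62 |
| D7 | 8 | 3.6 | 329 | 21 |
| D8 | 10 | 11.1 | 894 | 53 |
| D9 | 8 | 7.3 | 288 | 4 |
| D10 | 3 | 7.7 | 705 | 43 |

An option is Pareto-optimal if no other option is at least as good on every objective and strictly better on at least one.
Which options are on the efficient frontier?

D1, D8, D10

D1: not dominated (best density).
D2: dominated by D8 (corrosion resistance 10≥8, density 11.1≤11.7, yield strength 894≥653, cost 53≤72).
D3: dominated by D1 (corrosion resistance 8≥6, density 3.1≤4.4, yield strength 583≥472, cost 4≤32).
D4: dominated by D1 (corrosion resistance 8≥2, density 3.1≤9.7, yield strength 583≥281, cost 4≤12).
D5: dominated by D1 (corrosion resistance 8≥2, density 3.1≤5.8, yield strength 583≥256, cost 4≤73).
D6: dominated by D1 (corrosion resistance 8≥8, density 3.1≤7.4, yield strength 583≥184, cost 4≤62).
D7: dominated by D1 (corrosion resistance 8≥8, density 3.1≤3.6, yield strength 583≥329, cost 4≤21).
D8: not dominated (best corrosion resistance).
D9: dominated by D1 (corrosion resistance 8≥8, density 3.1≤7.3, yield strength 583≥288, cost 4≤4).
D10: not dominated.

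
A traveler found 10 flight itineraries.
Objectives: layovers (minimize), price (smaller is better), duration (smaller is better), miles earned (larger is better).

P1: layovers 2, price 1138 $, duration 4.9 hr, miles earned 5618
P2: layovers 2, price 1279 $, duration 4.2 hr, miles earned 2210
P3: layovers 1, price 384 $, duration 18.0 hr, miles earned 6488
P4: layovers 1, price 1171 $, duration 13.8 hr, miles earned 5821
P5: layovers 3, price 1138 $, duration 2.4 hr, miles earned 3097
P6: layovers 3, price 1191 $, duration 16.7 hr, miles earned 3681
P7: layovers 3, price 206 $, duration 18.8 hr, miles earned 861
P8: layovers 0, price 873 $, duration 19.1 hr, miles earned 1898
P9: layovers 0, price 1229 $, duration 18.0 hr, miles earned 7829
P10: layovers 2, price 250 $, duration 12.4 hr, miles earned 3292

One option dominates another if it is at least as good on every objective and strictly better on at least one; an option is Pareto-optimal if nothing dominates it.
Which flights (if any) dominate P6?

P1: layovers 2≤3, price 1138≤1191, duration 4.9≤16.7, miles earned 5618≥3681 — dominates P6.
P4: layovers 1≤3, price 1171≤1191, duration 13.8≤16.7, miles earned 5821≥3681 — dominates P6.
Others (P2, P3, P5, P7, P8, P9, P10) are each worse than P6 on at least one objective.

P1, P4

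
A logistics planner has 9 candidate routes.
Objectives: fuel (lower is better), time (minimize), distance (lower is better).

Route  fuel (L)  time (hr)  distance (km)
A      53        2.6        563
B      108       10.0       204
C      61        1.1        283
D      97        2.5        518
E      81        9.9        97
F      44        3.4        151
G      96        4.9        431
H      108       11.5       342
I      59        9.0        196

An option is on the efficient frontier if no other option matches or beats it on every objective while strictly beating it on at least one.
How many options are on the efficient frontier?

A: not dominated.
B: dominated by E (fuel 81≤108, time 9.9≤10.0, distance 97≤204).
C: not dominated (best time).
D: dominated by C (fuel 61≤97, time 1.1≤2.5, distance 283≤518).
E: not dominated (best distance).
F: not dominated (best fuel).
G: dominated by C (fuel 61≤96, time 1.1≤4.9, distance 283≤431).
H: dominated by B (fuel 108≤108, time 10.0≤11.5, distance 204≤342).
I: dominated by F (fuel 44≤59, time 3.4≤9.0, distance 151≤196).
Pareto-optimal: A, C, E, F → 4.

4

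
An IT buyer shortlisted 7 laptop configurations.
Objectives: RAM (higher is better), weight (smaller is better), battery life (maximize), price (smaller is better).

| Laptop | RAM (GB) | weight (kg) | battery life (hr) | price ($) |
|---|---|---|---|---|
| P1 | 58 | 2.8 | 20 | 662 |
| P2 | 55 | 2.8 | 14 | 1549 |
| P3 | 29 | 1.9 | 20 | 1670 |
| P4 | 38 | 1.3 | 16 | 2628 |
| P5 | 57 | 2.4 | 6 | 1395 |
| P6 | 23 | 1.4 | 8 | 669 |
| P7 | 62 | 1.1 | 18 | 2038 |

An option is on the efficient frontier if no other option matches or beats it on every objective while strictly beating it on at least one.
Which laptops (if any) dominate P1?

none

P2: worse on RAM (55 vs 58).
P3: worse on RAM (29 vs 58).
P4: worse on RAM (38 vs 58).
P5: worse on RAM (57 vs 58).
P6: worse on RAM (23 vs 58).
P7: worse on battery life (18 vs 20).
No option dominates P1.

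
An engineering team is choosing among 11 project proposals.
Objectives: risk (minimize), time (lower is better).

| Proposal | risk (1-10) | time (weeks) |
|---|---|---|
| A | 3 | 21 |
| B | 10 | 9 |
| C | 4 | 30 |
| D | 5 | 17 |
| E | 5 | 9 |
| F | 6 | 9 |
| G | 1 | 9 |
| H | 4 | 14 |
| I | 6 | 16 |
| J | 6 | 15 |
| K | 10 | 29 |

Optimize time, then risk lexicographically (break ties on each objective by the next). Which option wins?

First minimize time: best is 9, kept {B, E, F, G}.
Then minimize risk: best is 1, kept {G}.

G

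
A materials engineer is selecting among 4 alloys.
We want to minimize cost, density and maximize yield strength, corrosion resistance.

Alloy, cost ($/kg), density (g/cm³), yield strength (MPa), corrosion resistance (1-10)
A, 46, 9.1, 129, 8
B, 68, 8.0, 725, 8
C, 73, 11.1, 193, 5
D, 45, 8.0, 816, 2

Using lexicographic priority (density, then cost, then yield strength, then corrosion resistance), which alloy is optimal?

First minimize density: best is 8.0, kept {B, D}.
Then minimize cost: best is 45, kept {D}.

D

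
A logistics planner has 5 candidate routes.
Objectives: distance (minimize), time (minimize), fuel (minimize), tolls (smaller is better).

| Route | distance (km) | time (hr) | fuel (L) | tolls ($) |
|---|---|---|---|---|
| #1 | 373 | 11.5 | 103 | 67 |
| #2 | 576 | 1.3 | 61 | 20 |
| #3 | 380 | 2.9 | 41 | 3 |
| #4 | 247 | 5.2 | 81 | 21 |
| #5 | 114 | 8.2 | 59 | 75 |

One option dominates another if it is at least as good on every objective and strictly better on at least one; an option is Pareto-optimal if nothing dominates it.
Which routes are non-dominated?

#1: dominated by #4 (distance 247≤373, time 5.2≤11.5, fuel 81≤103, tolls 21≤67).
#2: not dominated (best time).
#3: not dominated (best fuel).
#4: not dominated.
#5: not dominated (best distance).

#2, #3, #4, #5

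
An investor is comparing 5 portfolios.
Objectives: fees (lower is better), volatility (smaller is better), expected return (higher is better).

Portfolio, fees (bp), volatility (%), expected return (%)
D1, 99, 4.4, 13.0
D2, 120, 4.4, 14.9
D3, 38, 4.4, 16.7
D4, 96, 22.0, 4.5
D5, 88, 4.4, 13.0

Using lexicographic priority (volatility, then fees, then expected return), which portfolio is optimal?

First minimize volatility: best is 4.4, kept {D1, D2, D3, D5}.
Then minimize fees: best is 38, kept {D3}.

D3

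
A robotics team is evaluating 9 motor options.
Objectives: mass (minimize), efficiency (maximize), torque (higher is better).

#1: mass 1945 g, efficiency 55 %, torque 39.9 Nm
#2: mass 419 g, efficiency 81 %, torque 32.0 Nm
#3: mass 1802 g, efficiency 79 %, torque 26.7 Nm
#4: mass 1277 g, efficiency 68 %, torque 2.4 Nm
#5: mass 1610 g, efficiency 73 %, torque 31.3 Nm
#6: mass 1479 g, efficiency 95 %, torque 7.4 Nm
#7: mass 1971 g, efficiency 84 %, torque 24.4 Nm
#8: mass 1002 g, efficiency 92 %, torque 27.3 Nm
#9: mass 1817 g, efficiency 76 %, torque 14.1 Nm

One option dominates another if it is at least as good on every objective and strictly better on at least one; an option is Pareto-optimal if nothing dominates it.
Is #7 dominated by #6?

No

#6 vs #7: #6 is worse on torque (7.4 vs 24.4), so it does not dominate #7.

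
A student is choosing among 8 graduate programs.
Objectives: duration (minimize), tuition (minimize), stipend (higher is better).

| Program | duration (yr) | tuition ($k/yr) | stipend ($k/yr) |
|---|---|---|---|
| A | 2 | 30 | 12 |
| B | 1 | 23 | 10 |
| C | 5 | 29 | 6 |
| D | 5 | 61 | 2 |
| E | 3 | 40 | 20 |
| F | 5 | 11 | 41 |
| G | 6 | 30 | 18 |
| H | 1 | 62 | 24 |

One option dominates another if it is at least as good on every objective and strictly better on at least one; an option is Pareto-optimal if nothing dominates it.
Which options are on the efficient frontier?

A, B, E, F, H

A: not dominated.
B: not dominated.
C: dominated by B (duration 1≤5, tuition 23≤29, stipend 10≥6).
D: dominated by A (duration 2≤5, tuition 30≤61, stipend 12≥2).
E: not dominated.
F: not dominated (best tuition).
G: dominated by F (duration 5≤6, tuition 11≤30, stipend 41≥18).
H: not dominated.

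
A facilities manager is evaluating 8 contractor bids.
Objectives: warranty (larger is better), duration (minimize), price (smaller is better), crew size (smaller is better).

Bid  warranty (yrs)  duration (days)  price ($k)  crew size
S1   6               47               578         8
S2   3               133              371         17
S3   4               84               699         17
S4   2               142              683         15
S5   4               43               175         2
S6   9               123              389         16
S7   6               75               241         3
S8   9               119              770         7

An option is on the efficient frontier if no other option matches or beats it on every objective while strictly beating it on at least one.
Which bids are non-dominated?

S1: not dominated.
S2: dominated by S5 (warranty 4≥3, duration 43≤133, price 175≤371, crew size 2≤17).
S3: dominated by S1 (warranty 6≥4, duration 47≤84, price 578≤699, crew size 8≤17).
S4: dominated by S1 (warranty 6≥2, duration 47≤142, price 578≤683, crew size 8≤15).
S5: not dominated (best duration).
S6: not dominated.
S7: not dominated.
S8: not dominated.

S1, S5, S6, S7, S8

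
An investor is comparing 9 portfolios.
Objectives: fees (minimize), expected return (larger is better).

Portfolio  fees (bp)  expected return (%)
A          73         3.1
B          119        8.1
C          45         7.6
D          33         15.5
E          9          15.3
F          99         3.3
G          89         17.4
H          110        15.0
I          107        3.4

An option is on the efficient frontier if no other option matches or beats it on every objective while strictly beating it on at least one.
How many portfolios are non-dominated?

A: dominated by C (fees 45≤73, expected return 7.6≥3.1).
B: dominated by D (fees 33≤119, expected return 15.5≥8.1).
C: dominated by D (fees 33≤45, expected return 15.5≥7.6).
D: not dominated.
E: not dominated (best fees).
F: dominated by C (fees 45≤99, expected return 7.6≥3.3).
G: not dominated (best expected return).
H: dominated by D (fees 33≤110, expected return 15.5≥15.0).
I: dominated by C (fees 45≤107, expected return 7.6≥3.4).
Pareto-optimal: D, E, G → 3.

3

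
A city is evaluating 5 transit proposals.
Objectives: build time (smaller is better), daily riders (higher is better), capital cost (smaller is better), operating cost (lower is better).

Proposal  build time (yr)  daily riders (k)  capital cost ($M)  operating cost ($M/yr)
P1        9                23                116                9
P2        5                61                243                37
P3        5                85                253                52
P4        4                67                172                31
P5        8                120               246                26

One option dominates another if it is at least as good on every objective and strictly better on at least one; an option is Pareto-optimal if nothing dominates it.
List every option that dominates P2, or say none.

P4: build time 4≤5, daily riders 67≥61, capital cost 172≤243, operating cost 31≤37 — dominates P2.
Others (P1, P3, P5) are each worse than P2 on at least one objective.

P4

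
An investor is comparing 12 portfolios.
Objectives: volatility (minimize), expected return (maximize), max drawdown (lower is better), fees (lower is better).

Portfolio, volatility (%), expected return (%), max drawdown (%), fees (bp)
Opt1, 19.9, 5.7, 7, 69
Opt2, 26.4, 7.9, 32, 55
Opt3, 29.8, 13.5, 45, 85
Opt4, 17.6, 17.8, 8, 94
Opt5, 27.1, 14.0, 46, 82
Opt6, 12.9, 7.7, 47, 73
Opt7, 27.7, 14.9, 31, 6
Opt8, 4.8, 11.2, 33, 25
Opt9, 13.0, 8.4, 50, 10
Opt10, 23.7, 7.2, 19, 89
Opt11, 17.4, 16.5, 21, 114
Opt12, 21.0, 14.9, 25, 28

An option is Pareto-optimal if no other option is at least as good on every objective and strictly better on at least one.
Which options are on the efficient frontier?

Opt1, Opt4, Opt7, Opt8, Opt9, Opt10, Opt11, Opt12

Opt1: not dominated (best max drawdown).
Opt2: dominated by Opt12 (volatility 21.0≤26.4, expected return 14.9≥7.9, max drawdown 25≤32, fees 28≤55).
Opt3: dominated by Opt7 (volatility 27.7≤29.8, expected return 14.9≥13.5, max drawdown 31≤45, fees 6≤85).
Opt4: not dominated (best expected return).
Opt5: dominated by Opt12 (volatility 21.0≤27.1, expected return 14.9≥14.0, max drawdown 25≤46, fees 28≤82).
Opt6: dominated by Opt8 (volatility 4.8≤12.9, expected return 11.2≥7.7, max drawdown 33≤47, fees 25≤73).
Opt7: not dominated (best fees).
Opt8: not dominated (best volatility).
Opt9: not dominated.
Opt10: not dominated.
Opt11: not dominated.
Opt12: not dominated.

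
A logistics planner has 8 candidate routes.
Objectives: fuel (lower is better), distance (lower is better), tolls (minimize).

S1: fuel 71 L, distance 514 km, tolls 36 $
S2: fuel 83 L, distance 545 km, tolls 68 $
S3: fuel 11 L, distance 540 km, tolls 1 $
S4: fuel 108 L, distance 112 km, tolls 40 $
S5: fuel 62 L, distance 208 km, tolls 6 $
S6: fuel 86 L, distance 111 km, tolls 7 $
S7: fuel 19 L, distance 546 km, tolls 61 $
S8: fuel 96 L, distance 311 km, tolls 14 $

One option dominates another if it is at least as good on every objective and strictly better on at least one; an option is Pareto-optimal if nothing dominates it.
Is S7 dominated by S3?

Yes

S3 vs S7: fuel 11≤19, distance 540≤546, tolls 1≤61 — S3 is at least as good on every objective with at least one strict improvement.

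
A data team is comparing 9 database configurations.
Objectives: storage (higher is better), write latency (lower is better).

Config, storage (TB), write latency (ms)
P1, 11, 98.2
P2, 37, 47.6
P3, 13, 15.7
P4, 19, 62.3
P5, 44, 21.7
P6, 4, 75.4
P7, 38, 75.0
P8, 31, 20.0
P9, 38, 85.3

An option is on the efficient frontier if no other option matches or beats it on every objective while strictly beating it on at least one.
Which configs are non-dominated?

P3, P5, P8

P1: dominated by P2 (storage 37≥11, write latency 47.6≤98.2).
P2: dominated by P5 (storage 44≥37, write latency 21.7≤47.6).
P3: not dominated (best write latency).
P4: dominated by P2 (storage 37≥19, write latency 47.6≤62.3).
P5: not dominated (best storage).
P6: dominated by P2 (storage 37≥4, write latency 47.6≤75.4).
P7: dominated by P5 (storage 44≥38, write latency 21.7≤75.0).
P8: not dominated.
P9: dominated by P5 (storage 44≥38, write latency 21.7≤85.3).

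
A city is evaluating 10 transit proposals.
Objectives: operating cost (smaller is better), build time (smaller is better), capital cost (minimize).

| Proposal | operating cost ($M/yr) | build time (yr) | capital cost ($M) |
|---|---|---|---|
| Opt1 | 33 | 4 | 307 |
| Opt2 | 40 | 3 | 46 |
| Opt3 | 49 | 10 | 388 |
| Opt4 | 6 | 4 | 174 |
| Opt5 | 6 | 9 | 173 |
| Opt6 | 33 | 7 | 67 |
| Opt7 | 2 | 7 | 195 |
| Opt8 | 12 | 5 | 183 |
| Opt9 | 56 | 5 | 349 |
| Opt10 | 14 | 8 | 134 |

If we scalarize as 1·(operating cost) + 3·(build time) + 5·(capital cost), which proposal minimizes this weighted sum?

Opt1: 1·33 + 3·4 + 5·307 = 1580
Opt2: 1·40 + 3·3 + 5·46 = 279
Opt3: 1·49 + 3·10 + 5·388 = 2019
Opt4: 1·6 + 3·4 + 5·174 = 888
Opt5: 1·6 + 3·9 + 5·173 = 898
Opt6: 1·33 + 3·7 + 5·67 = 389
Opt7: 1·2 + 3·7 + 5·195 = 998
Opt8: 1·12 + 3·5 + 5·183 = 942
Opt9: 1·56 + 3·5 + 5·349 = 1816
Opt10: 1·14 + 3·8 + 5·134 = 708
Lowest: Opt2 at 279.

Opt2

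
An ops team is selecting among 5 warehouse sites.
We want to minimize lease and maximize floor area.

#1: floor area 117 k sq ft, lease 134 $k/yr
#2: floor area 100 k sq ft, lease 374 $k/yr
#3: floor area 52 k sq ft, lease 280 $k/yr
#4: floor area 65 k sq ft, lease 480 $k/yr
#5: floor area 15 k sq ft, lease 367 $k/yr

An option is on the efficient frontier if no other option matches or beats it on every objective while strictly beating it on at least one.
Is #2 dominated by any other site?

#1 vs #2: floor area 117≥100, lease 134≤374 — #1 is at least as good on every objective and strictly better on at least one, so #1 dominates #2.

Yes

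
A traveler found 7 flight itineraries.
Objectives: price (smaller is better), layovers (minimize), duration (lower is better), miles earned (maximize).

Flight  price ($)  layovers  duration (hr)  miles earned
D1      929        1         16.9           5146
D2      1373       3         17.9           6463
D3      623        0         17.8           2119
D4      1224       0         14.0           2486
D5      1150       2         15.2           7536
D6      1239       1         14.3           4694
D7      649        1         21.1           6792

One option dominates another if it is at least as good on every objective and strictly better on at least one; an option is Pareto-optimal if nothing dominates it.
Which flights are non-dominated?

D1, D3, D4, D5, D6, D7

D1: not dominated.
D2: dominated by D5 (price 1150≤1373, layovers 2≤3, duration 15.2≤17.9, miles earned 7536≥6463).
D3: not dominated (best price).
D4: not dominated (best duration).
D5: not dominated (best miles earned).
D6: not dominated.
D7: not dominated.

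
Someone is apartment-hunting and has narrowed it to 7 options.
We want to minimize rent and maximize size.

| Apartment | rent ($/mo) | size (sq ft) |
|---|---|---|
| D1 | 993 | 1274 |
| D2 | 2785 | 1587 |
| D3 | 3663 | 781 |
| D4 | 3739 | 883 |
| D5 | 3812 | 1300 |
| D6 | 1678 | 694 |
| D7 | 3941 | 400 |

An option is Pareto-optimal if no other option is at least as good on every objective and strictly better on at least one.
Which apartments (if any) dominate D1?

none

D2: worse on rent (2785 vs 993).
D3: worse on rent (3663 vs 993).
D4: worse on rent (3739 vs 993).
D5: worse on rent (3812 vs 993).
D6: worse on rent (1678 vs 993).
D7: worse on rent (3941 vs 993).
No option dominates D1.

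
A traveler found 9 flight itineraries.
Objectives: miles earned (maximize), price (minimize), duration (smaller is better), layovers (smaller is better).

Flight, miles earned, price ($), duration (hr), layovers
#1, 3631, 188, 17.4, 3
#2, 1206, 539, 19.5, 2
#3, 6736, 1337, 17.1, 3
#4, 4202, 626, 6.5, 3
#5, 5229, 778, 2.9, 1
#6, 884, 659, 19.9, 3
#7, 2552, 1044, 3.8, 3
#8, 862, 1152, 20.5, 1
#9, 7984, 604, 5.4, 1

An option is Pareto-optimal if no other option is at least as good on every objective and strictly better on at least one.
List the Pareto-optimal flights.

#1: not dominated (best price).
#2: not dominated.
#3: dominated by #9 (miles earned 7984≥6736, price 604≤1337, duration 5.4≤17.1, layovers 1≤3).
#4: dominated by #9 (miles earned 7984≥4202, price 604≤626, duration 5.4≤6.5, layovers 1≤3).
#5: not dominated (best duration).
#6: dominated by #1 (miles earned 3631≥884, price 188≤659, duration 17.4≤19.9, layovers 3≤3).
#7: dominated by #5 (miles earned 5229≥2552, price 778≤1044, duration 2.9≤3.8, layovers 1≤3).
#8: dominated by #5 (miles earned 5229≥862, price 778≤1152, duration 2.9≤20.5, layovers 1≤1).
#9: not dominated (best miles earned).

#1, #2, #5, #9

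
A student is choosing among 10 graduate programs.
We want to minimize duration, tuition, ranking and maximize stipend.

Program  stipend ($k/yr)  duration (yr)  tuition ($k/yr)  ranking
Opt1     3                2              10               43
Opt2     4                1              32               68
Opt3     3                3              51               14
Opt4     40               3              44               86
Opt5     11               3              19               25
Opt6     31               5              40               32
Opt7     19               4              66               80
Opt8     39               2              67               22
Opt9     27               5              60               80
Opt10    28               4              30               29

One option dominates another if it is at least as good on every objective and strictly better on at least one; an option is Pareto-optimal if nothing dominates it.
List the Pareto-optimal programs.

Opt1: not dominated (best tuition).
Opt2: not dominated (best duration).
Opt3: not dominated (best ranking).
Opt4: not dominated (best stipend).
Opt5: not dominated.
Opt6: not dominated.
Opt7: dominated by Opt10 (stipend 28≥19, duration 4≤4, tuition 30≤66, ranking 29≤80).
Opt8: not dominated.
Opt9: dominated by Opt6 (stipend 31≥27, duration 5≤5, tuition 40≤60, ranking 32≤80).
Opt10: not dominated.

Opt1, Opt2, Opt3, Opt4, Opt5, Opt6, Opt8, Opt10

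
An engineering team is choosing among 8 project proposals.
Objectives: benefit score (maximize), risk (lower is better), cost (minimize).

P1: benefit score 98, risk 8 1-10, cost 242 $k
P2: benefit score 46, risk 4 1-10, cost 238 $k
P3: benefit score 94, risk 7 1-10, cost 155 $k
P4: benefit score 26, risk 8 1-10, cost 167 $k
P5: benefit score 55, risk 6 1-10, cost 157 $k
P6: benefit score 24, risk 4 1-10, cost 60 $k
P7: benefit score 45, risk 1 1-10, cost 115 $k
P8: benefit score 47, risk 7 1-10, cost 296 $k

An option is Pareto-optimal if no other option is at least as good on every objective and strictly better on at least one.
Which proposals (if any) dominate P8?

P3: benefit score 94≥47, risk 7≤7, cost 155≤296 — dominates P8.
P5: benefit score 55≥47, risk 6≤7, cost 157≤296 — dominates P8.
Others (P1, P2, P4, P6, P7) are each worse than P8 on at least one objective.

P3, P5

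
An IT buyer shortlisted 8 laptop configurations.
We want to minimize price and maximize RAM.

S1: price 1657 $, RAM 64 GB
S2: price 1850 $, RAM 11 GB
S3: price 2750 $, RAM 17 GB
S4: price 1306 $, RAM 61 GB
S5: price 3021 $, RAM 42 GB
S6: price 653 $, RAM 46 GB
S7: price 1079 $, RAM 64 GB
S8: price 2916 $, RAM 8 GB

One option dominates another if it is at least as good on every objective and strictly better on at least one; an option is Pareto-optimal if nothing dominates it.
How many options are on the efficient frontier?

2

S1: dominated by S7 (price 1079≤1657, RAM 64≥64).
S2: dominated by S1 (price 1657≤1850, RAM 64≥11).
S3: dominated by S1 (price 1657≤2750, RAM 64≥17).
S4: dominated by S7 (price 1079≤1306, RAM 64≥61).
S5: dominated by S1 (price 1657≤3021, RAM 64≥42).
S6: not dominated (best price).
S7: not dominated.
S8: dominated by S1 (price 1657≤2916, RAM 64≥8).
Pareto-optimal: S6, S7 → 2.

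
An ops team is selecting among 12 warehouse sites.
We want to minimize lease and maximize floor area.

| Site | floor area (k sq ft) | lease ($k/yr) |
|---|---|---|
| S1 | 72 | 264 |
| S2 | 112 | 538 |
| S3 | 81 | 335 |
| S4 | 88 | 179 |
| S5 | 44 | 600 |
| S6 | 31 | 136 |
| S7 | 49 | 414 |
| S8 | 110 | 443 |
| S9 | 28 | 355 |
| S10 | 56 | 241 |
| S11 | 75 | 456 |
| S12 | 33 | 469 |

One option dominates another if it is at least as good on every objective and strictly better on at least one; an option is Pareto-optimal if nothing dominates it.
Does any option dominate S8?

No

S1: worse on floor area (72 vs 110).
S2: worse on lease (538 vs 443).
S3: worse on floor area (81 vs 110).
S4: worse on floor area (88 vs 110).
S5: worse on floor area (44 vs 110).
S6: worse on floor area (31 vs 110).
S7: worse on floor area (49 vs 110).
S9: worse on floor area (28 vs 110).
S10: worse on floor area (56 vs 110).
S11: worse on floor area (75 vs 110).
S12: worse on floor area (33 vs 110).
No option is at least as good as S8 on every objective and strictly better on one.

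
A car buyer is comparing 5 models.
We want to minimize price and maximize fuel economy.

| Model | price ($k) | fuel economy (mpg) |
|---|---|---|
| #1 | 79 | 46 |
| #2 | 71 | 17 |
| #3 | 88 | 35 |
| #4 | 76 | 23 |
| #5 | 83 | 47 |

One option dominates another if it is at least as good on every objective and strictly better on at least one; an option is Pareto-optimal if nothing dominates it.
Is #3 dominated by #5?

#5 vs #3: price 83≤88, fuel economy 47≥35 — #5 is at least as good on every objective with at least one strict improvement.

Yes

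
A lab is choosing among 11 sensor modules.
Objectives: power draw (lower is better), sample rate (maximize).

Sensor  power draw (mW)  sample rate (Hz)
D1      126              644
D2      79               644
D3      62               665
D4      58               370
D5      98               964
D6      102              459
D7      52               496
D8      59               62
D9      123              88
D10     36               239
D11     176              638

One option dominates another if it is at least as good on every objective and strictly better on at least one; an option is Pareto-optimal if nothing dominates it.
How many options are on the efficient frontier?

D1: dominated by D2 (power draw 79≤126, sample rate 644≥644).
D2: dominated by D3 (power draw 62≤79, sample rate 665≥644).
D3: not dominated.
D4: dominated by D7 (power draw 52≤58, sample rate 496≥370).
D5: not dominated (best sample rate).
D6: dominated by D2 (power draw 79≤102, sample rate 644≥459).
D7: not dominated.
D8: dominated by D4 (power draw 58≤59, sample rate 370≥62).
D9: dominated by D2 (power draw 79≤123, sample rate 644≥88).
D10: not dominated (best power draw).
D11: dominated by D1 (power draw 126≤176, sample rate 644≥638).
Pareto-optimal: D3, D5, D7, D10 → 4.

4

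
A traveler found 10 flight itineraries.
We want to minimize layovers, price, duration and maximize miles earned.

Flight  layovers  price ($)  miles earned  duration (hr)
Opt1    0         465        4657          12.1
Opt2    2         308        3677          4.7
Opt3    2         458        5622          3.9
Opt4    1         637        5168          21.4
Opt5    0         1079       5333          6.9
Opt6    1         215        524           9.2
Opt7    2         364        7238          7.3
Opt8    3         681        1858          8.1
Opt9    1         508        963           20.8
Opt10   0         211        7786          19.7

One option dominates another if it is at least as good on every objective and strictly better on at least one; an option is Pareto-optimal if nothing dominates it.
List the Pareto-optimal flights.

Opt1: not dominated.
Opt2: not dominated.
Opt3: not dominated (best duration).
Opt4: dominated by Opt10 (layovers 0≤1, price 211≤637, miles earned 7786≥5168, duration 19.7≤21.4).
Opt5: not dominated.
Opt6: not dominated.
Opt7: not dominated.
Opt8: dominated by Opt2 (layovers 2≤3, price 308≤681, miles earned 3677≥1858, duration 4.7≤8.1).
Opt9: dominated by Opt1 (layovers 0≤1, price 465≤508, miles earned 4657≥963, duration 12.1≤20.8).
Opt10: not dominated (best price).

Opt1, Opt2, Opt3, Opt5, Opt6, Opt7, Opt10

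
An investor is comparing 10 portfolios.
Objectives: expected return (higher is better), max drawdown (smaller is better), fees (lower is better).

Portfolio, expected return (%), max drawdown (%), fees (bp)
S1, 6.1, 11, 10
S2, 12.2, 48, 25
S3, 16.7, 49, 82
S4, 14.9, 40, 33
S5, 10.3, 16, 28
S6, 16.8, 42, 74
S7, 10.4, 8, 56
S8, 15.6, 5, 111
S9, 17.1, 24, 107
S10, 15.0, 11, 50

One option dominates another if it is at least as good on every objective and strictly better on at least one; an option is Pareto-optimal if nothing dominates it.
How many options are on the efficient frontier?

S1: not dominated (best fees).
S2: not dominated.
S3: dominated by S6 (expected return 16.8≥16.7, max drawdown 42≤49, fees 74≤82).
S4: not dominated.
S5: not dominated.
S6: not dominated.
S7: not dominated.
S8: not dominated (best max drawdown).
S9: not dominated (best expected return).
S10: not dominated.
Pareto-optimal: S1, S2, S4, S5, S6, S7, S8, S9, S10 → 9.

9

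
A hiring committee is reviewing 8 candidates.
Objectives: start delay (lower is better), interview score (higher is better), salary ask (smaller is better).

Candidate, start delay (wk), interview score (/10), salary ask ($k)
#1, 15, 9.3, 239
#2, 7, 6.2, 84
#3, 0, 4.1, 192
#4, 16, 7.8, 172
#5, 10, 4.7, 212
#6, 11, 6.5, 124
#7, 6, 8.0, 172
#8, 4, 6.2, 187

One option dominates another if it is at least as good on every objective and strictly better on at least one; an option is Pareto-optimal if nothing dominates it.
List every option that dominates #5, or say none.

#2, #7, #8

#2: start delay 7≤10, interview score 6.2≥4.7, salary ask 84≤212 — dominates #5.
#7: start delay 6≤10, interview score 8.0≥4.7, salary ask 172≤212 — dominates #5.
#8: start delay 4≤10, interview score 6.2≥4.7, salary ask 187≤212 — dominates #5.
Others (#1, #3, #4, #6) are each worse than #5 on at least one objective.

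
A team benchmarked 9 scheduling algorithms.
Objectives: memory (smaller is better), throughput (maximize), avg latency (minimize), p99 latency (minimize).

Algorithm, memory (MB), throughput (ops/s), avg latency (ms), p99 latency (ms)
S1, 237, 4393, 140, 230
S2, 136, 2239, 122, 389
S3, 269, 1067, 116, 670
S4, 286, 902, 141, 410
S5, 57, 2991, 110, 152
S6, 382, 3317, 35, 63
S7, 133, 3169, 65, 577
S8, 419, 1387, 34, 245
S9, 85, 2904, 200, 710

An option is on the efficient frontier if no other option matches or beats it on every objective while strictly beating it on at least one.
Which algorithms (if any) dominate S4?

S1, S2, S5

S1: memory 237≤286, throughput 4393≥902, avg latency 140≤141, p99 latency 230≤410 — dominates S4.
S2: memory 136≤286, throughput 2239≥902, avg latency 122≤141, p99 latency 389≤410 — dominates S4.
S5: memory 57≤286, throughput 2991≥902, avg latency 110≤141, p99 latency 152≤410 — dominates S4.
Others (S3, S6, S7, S8, S9) are each worse than S4 on at least one objective.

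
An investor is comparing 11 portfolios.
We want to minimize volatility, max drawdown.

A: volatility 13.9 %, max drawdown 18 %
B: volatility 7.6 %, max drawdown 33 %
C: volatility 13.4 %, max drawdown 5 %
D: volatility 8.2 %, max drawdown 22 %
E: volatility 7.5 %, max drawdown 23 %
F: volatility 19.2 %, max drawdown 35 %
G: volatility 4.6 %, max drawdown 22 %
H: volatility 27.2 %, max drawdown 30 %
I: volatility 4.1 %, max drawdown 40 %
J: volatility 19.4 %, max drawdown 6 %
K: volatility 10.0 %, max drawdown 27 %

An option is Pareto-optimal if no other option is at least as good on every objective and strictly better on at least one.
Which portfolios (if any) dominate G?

none

A: worse on volatility (13.9 vs 4.6).
B: worse on volatility (7.6 vs 4.6).
C: worse on volatility (13.4 vs 4.6).
D: worse on volatility (8.2 vs 4.6).
E: worse on volatility (7.5 vs 4.6).
F: worse on volatility (19.2 vs 4.6).
H: worse on volatility (27.2 vs 4.6).
I: worse on max drawdown (40 vs 22).
J: worse on volatility (19.4 vs 4.6).
K: worse on volatility (10.0 vs 4.6).
No option dominates G.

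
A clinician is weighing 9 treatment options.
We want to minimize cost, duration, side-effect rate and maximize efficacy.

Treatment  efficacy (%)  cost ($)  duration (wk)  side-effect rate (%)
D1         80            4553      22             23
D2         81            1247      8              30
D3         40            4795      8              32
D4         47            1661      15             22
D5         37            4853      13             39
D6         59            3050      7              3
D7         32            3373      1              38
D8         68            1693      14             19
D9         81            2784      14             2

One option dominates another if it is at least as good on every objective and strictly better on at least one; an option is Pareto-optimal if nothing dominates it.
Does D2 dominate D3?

Yes

D2 vs D3: efficacy 81≥40, cost 1247≤4795, duration 8≤8, side-effect rate 30≤32 — D2 is at least as good on every objective with at least one strict improvement.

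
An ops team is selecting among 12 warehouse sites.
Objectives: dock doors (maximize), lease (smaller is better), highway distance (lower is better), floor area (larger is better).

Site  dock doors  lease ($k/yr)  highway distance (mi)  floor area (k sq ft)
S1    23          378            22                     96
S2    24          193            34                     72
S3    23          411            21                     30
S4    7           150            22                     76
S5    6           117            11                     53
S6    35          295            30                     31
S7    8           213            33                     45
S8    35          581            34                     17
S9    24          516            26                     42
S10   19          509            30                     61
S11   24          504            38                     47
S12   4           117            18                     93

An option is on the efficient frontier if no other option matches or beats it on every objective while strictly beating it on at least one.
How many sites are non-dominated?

9

S1: not dominated (best floor area).
S2: not dominated.
S3: not dominated.
S4: not dominated.
S5: not dominated (best highway distance).
S6: not dominated.
S7: not dominated.
S8: dominated by S6 (dock doors 35≥35, lease 295≤581, highway distance 30≤34, floor area 31≥17).
S9: not dominated.
S10: dominated by S1 (dock doors 23≥19, lease 378≤509, highway distance 22≤30, floor area 96≥61).
S11: dominated by S2 (dock doors 24≥24, lease 193≤504, highway distance 34≤38, floor area 72≥47).
S12: not dominated.
Pareto-optimal: S1, S2, S3, S4, S5, S6, S7, S9, S12 → 9.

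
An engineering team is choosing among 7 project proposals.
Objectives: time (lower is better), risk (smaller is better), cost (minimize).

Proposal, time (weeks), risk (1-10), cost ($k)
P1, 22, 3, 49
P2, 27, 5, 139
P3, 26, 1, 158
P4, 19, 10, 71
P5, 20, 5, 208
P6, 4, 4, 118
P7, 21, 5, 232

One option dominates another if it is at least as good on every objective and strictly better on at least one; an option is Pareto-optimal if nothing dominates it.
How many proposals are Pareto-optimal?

4

P1: not dominated (best cost).
P2: dominated by P1 (time 22≤27, risk 3≤5, cost 49≤139).
P3: not dominated (best risk).
P4: not dominated.
P5: dominated by P6 (time 4≤20, risk 4≤5, cost 118≤208).
P6: not dominated (best time).
P7: dominated by P5 (time 20≤21, risk 5≤5, cost 208≤232).
Pareto-optimal: P1, P3, P4, P6 → 4.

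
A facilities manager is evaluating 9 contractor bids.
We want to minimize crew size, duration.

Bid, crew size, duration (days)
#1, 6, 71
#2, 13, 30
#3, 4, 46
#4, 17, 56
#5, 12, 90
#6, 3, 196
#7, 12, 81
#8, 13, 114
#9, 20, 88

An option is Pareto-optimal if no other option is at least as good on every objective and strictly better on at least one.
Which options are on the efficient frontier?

#1: dominated by #3 (crew size 4≤6, duration 46≤71).
#2: not dominated (best duration).
#3: not dominated.
#4: dominated by #2 (crew size 13≤17, duration 30≤56).
#5: dominated by #1 (crew size 6≤12, duration 71≤90).
#6: not dominated (best crew size).
#7: dominated by #1 (crew size 6≤12, duration 71≤81).
#8: dominated by #1 (crew size 6≤13, duration 71≤114).
#9: dominated by #1 (crew size 6≤20, duration 71≤88).

#2, #3, #6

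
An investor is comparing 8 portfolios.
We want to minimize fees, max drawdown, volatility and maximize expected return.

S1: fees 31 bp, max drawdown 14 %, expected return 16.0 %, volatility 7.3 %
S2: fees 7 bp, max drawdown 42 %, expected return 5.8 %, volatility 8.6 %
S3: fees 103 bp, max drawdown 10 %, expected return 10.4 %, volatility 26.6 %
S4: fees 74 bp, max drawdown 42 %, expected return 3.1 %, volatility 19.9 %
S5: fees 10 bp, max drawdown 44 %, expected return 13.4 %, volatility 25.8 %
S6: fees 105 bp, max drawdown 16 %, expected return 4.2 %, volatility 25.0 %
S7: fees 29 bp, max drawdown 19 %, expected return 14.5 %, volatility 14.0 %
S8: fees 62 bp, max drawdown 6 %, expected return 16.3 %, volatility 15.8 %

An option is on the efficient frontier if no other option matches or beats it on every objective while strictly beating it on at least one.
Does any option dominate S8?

No

S1: worse on max drawdown (14 vs 6).
S2: worse on max drawdown (42 vs 6).
S3: worse on fees (103 vs 62).
S4: worse on fees (74 vs 62).
S5: worse on max drawdown (44 vs 6).
S6: worse on fees (105 vs 62).
S7: worse on max drawdown (19 vs 6).
No option is at least as good as S8 on every objective and strictly better on one.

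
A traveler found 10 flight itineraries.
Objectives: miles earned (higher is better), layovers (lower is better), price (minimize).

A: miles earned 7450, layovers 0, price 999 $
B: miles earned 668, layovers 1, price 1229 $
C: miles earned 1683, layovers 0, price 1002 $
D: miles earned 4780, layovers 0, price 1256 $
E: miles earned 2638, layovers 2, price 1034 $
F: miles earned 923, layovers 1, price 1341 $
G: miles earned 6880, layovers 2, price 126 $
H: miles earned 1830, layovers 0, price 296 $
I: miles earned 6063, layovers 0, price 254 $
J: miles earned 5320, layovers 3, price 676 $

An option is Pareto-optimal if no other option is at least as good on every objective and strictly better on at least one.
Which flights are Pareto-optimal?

A, G, I

A: not dominated (best miles earned).
B: dominated by A (miles earned 7450≥668, layovers 0≤1, price 999≤1229).
C: dominated by A (miles earned 7450≥1683, layovers 0≤0, price 999≤1002).
D: dominated by A (miles earned 7450≥4780, layovers 0≤0, price 999≤1256).
E: dominated by A (miles earned 7450≥2638, layovers 0≤2, price 999≤1034).
F: dominated by A (miles earned 7450≥923, layovers 0≤1, price 999≤1341).
G: not dominated (best price).
H: dominated by I (miles earned 6063≥1830, layovers 0≤0, price 254≤296).
I: not dominated.
J: dominated by G (miles earned 6880≥5320, layovers 2≤3, price 126≤676).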